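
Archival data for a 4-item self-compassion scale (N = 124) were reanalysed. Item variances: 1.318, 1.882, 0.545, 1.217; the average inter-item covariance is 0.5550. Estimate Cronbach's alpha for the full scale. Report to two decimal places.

sum of item variances = 1.318 + 1.882 + 0.545 + 1.217 = 4.962
Sum of the 6 distinct covariances = 6 × 0.5550 = 3.3300
σ²_T = sum of item variances + 2·Σcov = 4.962 + 2 × 3.3300 = 11.6220
α = (4/3)·(1 − 4.962/11.6220) = 0.76

α = 0.76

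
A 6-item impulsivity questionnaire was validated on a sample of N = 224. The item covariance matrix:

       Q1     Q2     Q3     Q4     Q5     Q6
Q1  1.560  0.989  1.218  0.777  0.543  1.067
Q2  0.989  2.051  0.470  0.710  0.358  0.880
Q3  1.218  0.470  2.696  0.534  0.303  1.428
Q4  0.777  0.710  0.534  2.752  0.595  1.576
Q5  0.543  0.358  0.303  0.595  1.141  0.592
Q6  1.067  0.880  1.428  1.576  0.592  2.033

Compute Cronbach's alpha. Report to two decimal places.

ΣVar(i) = 1.560 + 2.051 + 2.696 + 2.752 + 1.141 + 2.033 = 12.233
Sum of off-diagonal covariances = 12.040
σ²_T = 12.233 + 2 × 12.040 = 36.313
α = (k/(k−1))·(1 − ΣVar(i)/σ²_T) = (6/5)·(1 − 12.233/36.313) = 0.80

α = 0.80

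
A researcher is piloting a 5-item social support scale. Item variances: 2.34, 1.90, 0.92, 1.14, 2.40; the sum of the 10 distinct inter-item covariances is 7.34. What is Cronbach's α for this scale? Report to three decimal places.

Cronbach's α = 0.785

ΣVar(i) = 2.34 + 1.90 + 0.92 + 1.14 + 2.40 = 8.70
Sum of distinct covariances = 7.34
σ²_total = ΣVar(i) + 2·Σcov = 8.70 + 2 × 7.34 = 23.38
α = (5/4)·(1 − 8.70/23.38) = 0.785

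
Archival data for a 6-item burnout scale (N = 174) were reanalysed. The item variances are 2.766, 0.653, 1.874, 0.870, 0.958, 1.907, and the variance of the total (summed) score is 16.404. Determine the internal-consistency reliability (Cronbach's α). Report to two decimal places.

ΣVar(i) = 2.766 + 0.653 + 1.874 + 0.870 + 0.958 + 1.907 = 9.028
α = (k/(k−1))·(1 − ΣVar(i)/σ²_T) = (6/5)·(1 − 9.028/16.404) = 0.54

Cronbach's α = 0.54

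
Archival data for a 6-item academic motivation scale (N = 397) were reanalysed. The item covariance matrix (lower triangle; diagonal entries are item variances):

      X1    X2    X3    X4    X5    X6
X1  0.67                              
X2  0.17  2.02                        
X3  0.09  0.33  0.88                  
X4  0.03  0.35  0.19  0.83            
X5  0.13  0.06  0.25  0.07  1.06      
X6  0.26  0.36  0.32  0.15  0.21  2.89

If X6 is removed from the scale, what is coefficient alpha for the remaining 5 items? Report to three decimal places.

α = 0.474

Remaining items: X1, X2, X3, X4, X5 (k = 5).
Σσ²ᵢ = 0.67 + 2.02 + 0.88 + 0.83 + 1.06 = 5.46
σ²_total = 5.46 + 2 × 1.67 = 8.80
α (item deleted) = (5/4)·(1 − 5.46/8.80) = 0.474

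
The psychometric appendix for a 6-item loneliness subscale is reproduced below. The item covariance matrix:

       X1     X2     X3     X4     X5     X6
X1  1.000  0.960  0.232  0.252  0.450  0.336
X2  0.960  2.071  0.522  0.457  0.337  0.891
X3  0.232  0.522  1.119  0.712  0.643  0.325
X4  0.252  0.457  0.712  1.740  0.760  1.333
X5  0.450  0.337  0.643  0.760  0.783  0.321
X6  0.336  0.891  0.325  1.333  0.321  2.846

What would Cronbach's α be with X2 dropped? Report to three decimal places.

Remaining items: X1, X3, X4, X5, X6 (k = 5).
sum of item variances = 1.000 + 1.119 + 1.740 + 0.783 + 2.846 = 7.488
total variance = 7.488 + 2 × 5.364 = 18.216
α (item deleted) = (5/4)·(1 − 7.488/18.216) = 0.736

Cronbach's α = 0.736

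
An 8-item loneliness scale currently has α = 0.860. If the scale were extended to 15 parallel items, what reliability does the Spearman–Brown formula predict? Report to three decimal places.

predicted reliability = 0.920

Length factor m = 15/8 = 1.8750
α' = m·α / (1 + (m−1)·α)
   = 15/8 × 0.860 / (1 + (15/8 − 1) × 0.860)
   = 1.6125 / 1.7525 = 0.920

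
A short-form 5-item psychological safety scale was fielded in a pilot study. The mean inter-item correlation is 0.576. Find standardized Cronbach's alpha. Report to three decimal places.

α = 0.872

Standardized α = k·r̄ / (1 + (k−1)·r̄) = 5 × 0.576 / (1 + 4 × 0.576)
  = 2.8800 / 3.3040 = 0.872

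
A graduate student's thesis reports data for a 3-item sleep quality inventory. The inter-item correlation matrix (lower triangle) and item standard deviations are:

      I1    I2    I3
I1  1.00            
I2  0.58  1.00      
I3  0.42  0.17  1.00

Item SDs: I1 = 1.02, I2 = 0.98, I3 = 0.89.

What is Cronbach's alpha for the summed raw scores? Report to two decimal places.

Σσ²ᵢ = 1.02² + 0.98² + 0.89² = 2.7929
Covariances σ_ij = r_ij · s_i · s_j:
  σ(I1,I2) = 0.58 × 1.02 × 0.98 = 0.5798
  σ(I1,I3) = 0.42 × 1.02 × 0.89 = 0.3813
  σ(I2,I3) = 0.17 × 0.98 × 0.89 = 0.1483
σ²_T = Σσ²ᵢ + 2·Σσ_ij = 2.7929 + 2 × 1.1094 = 5.0117
α = (3/2)·(1 − 2.7929/5.0117) = 0.66

Cronbach's alpha = 0.66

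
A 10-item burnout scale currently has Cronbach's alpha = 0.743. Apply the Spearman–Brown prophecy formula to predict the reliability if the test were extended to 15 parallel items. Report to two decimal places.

Length factor m = 15/10 = 1.5000
α' = m·α / (1 + (m−1)·α)
   = 15/10 × 0.743 / (1 + (15/10 − 1) × 0.743)
   = 1.1145 / 1.3715 = 0.81

predicted reliability = 0.81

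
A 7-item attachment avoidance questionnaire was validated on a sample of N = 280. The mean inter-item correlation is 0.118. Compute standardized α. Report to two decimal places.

Standardized α = k·r̄ / (1 + (k−1)·r̄) = 7 × 0.118 / (1 + 6 × 0.118)
  = 0.8260 / 1.7080 = 0.48

α = 0.48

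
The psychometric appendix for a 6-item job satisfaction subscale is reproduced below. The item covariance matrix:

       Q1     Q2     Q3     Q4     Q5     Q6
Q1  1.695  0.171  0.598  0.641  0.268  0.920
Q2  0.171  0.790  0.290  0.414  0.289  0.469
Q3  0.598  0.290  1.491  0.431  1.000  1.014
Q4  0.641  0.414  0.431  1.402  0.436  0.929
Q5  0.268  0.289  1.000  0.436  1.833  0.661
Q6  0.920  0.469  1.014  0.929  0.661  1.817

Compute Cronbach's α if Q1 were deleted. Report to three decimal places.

α = 0.773

Remaining items: Q2, Q3, Q4, Q5, Q6 (k = 5).
Σσ²ᵢ = 0.790 + 1.491 + 1.402 + 1.833 + 1.817 = 7.333
total variance = 7.333 + 2 × 5.933 = 19.199
α (item deleted) = (5/4)·(1 − 7.333/19.199) = 0.773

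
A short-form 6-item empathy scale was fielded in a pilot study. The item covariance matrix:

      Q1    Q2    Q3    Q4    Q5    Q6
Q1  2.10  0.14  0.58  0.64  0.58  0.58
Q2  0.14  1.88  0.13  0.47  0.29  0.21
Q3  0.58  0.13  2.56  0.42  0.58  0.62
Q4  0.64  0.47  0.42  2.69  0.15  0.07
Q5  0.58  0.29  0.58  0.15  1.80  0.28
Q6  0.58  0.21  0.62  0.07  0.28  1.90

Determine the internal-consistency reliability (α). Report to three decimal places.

sum of item variances = 2.10 + 1.88 + 2.56 + 2.69 + 1.80 + 1.90 = 12.93
Σ_{i<j} σ_ij = 5.74
Var(T) = 12.93 + 2 × 5.74 = 24.41
α = (k/(k−1))·(1 − sum of item variances/Var(T)) = (6/5)·(1 − 12.93/24.41) = 0.564

α = 0.564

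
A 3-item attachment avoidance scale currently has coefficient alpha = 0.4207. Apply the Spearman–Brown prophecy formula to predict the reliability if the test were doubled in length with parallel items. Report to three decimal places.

predicted reliability = 0.592

Length factor m = 2
α' = m·α / (1 + (m−1)·α)
   = 2 × 0.4207 / (1 + (2 − 1) × 0.4207)
   = 0.8414 / 1.4207 = 0.592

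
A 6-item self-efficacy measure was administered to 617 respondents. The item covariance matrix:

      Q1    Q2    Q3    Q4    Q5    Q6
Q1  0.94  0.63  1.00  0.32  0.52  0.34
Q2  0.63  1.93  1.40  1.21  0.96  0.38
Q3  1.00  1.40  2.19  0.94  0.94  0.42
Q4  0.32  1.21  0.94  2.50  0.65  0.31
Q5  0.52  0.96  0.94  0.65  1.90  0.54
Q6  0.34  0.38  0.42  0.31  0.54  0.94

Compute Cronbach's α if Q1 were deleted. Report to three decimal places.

Remaining items: Q2, Q3, Q4, Q5, Q6 (k = 5).
ΣVar(i) = 1.93 + 2.19 + 2.50 + 1.90 + 0.94 = 9.46
σ²_total = 9.46 + 2 × 7.75 = 24.96
α (item deleted) = (5/4)·(1 − 9.46/24.96) = 0.776

Cronbach's α = 0.776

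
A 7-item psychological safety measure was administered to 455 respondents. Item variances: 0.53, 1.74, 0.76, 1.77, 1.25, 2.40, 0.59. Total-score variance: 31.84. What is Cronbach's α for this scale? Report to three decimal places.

Cronbach's α = 0.835

Σσᵢ² = 0.53 + 1.74 + 0.76 + 1.77 + 1.25 + 2.40 + 0.59 = 9.04
α = (k/(k−1))·(1 − Σσᵢ²/σ²_total) = (7/6)·(1 − 9.04/31.84) = 0.835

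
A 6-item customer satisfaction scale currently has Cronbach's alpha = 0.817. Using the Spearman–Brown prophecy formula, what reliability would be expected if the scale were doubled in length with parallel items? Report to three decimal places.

Length factor m = 2
α' = m·α / (1 + (m−1)·α)
   = 2 × 0.817 / (1 + (2 − 1) × 0.817)
   = 1.6340 / 1.8170 = 0.899

predicted reliability = 0.899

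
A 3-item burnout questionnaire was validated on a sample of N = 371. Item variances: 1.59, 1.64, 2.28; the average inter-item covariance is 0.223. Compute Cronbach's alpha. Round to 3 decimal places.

ΣVar(i) = 1.59 + 1.64 + 2.28 = 5.51
Sum of the 3 distinct covariances = 3 × 0.223 = 0.669
total variance = ΣVar(i) + 2·Σcov = 5.51 + 2 × 0.669 = 6.848
α = (3/2)·(1 − 5.51/6.848) = 0.293

Cronbach's alpha = 0.293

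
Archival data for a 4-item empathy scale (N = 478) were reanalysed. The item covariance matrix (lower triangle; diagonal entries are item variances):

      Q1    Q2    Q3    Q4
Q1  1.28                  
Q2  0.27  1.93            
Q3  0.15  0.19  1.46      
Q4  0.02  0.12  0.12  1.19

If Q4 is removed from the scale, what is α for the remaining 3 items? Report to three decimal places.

α = 0.311

Remaining items: Q1, Q2, Q3 (k = 3).
ΣVar(i) = 1.28 + 1.93 + 1.46 = 4.67
σ²_T = 4.67 + 2 × 0.61 = 5.89
α (item deleted) = (3/2)·(1 − 4.67/5.89) = 0.311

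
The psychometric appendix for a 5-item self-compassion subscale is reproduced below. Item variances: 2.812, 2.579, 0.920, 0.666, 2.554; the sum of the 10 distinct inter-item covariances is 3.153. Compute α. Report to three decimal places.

Σσ²ᵢ = 2.812 + 2.579 + 0.920 + 0.666 + 2.554 = 9.531
Sum of distinct covariances = 3.153
σ²_total = Σσ²ᵢ + 2·Σcov = 9.531 + 2 × 3.153 = 15.837
α = (5/4)·(1 − 9.531/15.837) = 0.498

α = 0.498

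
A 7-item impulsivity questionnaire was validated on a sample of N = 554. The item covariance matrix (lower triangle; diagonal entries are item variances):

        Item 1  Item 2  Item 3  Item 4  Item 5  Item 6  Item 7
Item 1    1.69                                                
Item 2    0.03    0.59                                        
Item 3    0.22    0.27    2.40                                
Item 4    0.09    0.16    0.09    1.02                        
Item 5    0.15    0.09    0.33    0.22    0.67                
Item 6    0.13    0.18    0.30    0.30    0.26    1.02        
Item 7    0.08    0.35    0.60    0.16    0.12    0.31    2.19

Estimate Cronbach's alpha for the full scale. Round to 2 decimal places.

Σσᵢ² = 1.69 + 0.59 + 2.40 + 1.02 + 0.67 + 1.02 + 2.19 = 9.58
Sum of off-diagonal covariances = 4.44
σ²_T = 9.58 + 2 × 4.44 = 18.46
α = (k/(k−1))·(1 − Σσᵢ²/σ²_T) = (7/6)·(1 − 9.58/18.46) = 0.56

Cronbach's alpha = 0.56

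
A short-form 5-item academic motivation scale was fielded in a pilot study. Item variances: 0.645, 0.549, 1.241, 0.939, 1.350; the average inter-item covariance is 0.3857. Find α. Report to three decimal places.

α = 0.775

sum of item variances = 0.645 + 0.549 + 1.241 + 0.939 + 1.350 = 4.724
Sum of the 10 distinct covariances = 10 × 0.3857 = 3.8570
total variance = sum of item variances + 2·Σcov = 4.724 + 2 × 3.8570 = 12.4380
α = (5/4)·(1 − 4.724/12.4380) = 0.775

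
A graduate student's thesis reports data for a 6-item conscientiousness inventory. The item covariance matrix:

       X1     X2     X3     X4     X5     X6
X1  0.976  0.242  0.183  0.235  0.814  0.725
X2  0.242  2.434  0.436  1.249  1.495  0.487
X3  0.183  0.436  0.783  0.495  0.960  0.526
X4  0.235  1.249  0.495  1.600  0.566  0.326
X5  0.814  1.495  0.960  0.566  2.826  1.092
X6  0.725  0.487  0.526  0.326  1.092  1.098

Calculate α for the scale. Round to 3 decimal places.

ΣVar(i) = 0.976 + 2.434 + 0.783 + 1.600 + 2.826 + 1.098 = 9.717
Sum of the distinct covariances = 9.831
σ²_total = 9.717 + 2 × 9.831 = 29.379
α = (k/(k−1))·(1 − ΣVar(i)/σ²_total) = (6/5)·(1 − 9.717/29.379) = 0.803

α = 0.803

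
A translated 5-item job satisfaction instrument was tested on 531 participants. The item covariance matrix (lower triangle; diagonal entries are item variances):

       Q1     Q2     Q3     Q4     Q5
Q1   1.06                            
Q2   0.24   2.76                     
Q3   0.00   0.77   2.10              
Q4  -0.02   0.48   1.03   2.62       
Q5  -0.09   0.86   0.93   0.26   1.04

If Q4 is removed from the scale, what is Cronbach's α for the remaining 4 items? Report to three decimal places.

α = 0.584

Remaining items: Q1, Q2, Q3, Q5 (k = 4).
Σσ²ᵢ = 1.06 + 2.76 + 2.10 + 1.04 = 6.96
σ²_total = 6.96 + 2 × 2.71 = 12.38
α (item deleted) = (4/3)·(1 − 6.96/12.38) = 0.584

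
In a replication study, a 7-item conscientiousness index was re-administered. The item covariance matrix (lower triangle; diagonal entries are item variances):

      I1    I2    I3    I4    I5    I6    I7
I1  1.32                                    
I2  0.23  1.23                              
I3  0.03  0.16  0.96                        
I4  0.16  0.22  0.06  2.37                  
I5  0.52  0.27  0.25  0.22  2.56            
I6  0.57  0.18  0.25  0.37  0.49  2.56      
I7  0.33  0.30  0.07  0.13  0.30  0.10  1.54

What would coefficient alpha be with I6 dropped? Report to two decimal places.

Remaining items: I1, I2, I3, I4, I5, I7 (k = 6).
ΣVar(i) = 1.32 + 1.23 + 0.96 + 2.37 + 2.56 + 1.54 = 9.98
σ²_total = 9.98 + 2 × 3.25 = 16.48
α (item deleted) = (6/5)·(1 − 9.98/16.48) = 0.47

α = 0.47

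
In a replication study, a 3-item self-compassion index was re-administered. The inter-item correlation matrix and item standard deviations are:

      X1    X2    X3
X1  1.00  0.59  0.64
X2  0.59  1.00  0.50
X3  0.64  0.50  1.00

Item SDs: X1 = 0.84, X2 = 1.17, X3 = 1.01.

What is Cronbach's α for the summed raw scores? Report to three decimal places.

Cronbach's α = 0.788

Σσ²ᵢ = 0.84² + 1.17² + 1.01² = 3.0946
Covariances σ_ij = r_ij · s_i · s_j:
  σ(X1,X2) = 0.59 × 0.84 × 1.17 = 0.5799
  σ(X1,X3) = 0.64 × 0.84 × 1.01 = 0.5430
  σ(X2,X3) = 0.50 × 1.17 × 1.01 = 0.5908
σ²_T = Σσ²ᵢ + 2·Σσ_ij = 3.0946 + 2 × 1.7137 = 6.5220
α = (3/2)·(1 − 3.0946/6.5220) = 0.788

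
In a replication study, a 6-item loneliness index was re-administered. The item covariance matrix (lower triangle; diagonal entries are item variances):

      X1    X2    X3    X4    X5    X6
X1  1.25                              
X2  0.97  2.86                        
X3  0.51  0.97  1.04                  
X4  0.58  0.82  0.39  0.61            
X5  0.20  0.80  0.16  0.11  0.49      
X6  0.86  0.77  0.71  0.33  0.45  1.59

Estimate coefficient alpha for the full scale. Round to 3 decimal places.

coefficient alpha = 0.825

Σσᵢ² = 1.25 + 2.86 + 1.04 + 0.61 + 0.49 + 1.59 = 7.84
Sum of off-diagonal covariances = 8.63
total variance = 7.84 + 2 × 8.63 = 25.10
α = (k/(k−1))·(1 − Σσᵢ²/total variance) = (6/5)·(1 − 7.84/25.10) = 0.825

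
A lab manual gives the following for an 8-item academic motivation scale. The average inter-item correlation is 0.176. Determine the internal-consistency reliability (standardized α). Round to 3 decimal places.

standardized α = 0.631

Standardized α = k·r̄ / (1 + (k−1)·r̄) = 8 × 0.176 / (1 + 7 × 0.176)
  = 1.4080 / 2.2320 = 0.631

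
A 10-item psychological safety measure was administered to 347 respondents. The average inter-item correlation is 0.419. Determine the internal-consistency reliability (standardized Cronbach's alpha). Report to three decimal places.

standardized Cronbach's alpha = 0.878

Standardized α = k·r̄ / (1 + (k−1)·r̄) = 10 × 0.419 / (1 + 9 × 0.419)
  = 4.1900 / 4.7710 = 0.878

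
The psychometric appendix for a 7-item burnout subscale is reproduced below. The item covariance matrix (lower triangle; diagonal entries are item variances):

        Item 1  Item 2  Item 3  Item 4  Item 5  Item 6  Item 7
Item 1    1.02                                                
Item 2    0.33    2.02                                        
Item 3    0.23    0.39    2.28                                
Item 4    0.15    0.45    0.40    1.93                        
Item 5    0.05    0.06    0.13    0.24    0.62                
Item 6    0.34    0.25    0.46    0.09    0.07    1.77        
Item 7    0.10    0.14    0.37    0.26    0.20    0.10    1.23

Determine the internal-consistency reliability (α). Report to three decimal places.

Σσᵢ² = 1.02 + 2.02 + 2.28 + 1.93 + 0.62 + 1.77 + 1.23 = 10.87
Sum of off-diagonal covariances = 4.81
σ²_T = 10.87 + 2 × 4.81 = 20.49
α = (k/(k−1))·(1 − Σσᵢ²/σ²_T) = (7/6)·(1 − 10.87/20.49) = 0.548

α = 0.548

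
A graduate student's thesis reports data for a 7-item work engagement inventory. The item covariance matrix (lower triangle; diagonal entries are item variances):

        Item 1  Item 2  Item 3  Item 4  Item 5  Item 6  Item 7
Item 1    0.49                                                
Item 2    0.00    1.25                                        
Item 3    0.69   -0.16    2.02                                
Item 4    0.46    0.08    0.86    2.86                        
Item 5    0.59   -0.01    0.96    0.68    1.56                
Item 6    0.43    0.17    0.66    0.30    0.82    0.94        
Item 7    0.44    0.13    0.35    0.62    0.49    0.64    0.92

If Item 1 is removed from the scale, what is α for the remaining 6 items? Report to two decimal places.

Remaining items: Item 2, Item 3, Item 4, Item 5, Item 6, Item 7 (k = 6).
Σσᵢ² = 1.25 + 2.02 + 2.86 + 1.56 + 0.94 + 0.92 = 9.55
total variance = 9.55 + 2 × 6.59 = 22.73
α (item deleted) = (6/5)·(1 − 9.55/22.73) = 0.70

α = 0.70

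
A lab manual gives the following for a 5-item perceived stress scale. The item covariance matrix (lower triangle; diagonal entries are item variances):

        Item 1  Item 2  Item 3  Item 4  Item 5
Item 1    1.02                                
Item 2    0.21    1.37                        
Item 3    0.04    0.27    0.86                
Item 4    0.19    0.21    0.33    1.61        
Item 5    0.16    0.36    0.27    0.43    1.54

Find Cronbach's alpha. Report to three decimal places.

Cronbach's alpha = 0.545

ΣVar(i) = 1.02 + 1.37 + 0.86 + 1.61 + 1.54 = 6.40
Sum of the distinct covariances = 2.47
σ²_T = 6.40 + 2 × 2.47 = 11.34
α = (k/(k−1))·(1 − ΣVar(i)/σ²_T) = (5/4)·(1 − 6.40/11.34) = 0.545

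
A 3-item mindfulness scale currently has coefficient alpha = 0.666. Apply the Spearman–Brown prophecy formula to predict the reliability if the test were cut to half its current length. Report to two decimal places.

Length factor m = 1/2
α' = m·α / (1 − (1−m)·α)
   = 1/2 × 0.666 / (1 − (1 − 1/2) × 0.666)
   = 0.3330 / 0.6670 = 0.50

predicted reliability = 0.50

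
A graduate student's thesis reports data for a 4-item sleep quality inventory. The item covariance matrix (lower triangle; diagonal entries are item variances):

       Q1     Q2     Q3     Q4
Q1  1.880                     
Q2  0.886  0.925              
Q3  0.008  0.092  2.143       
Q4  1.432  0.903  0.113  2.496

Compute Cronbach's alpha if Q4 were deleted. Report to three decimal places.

Remaining items: Q1, Q2, Q3 (k = 3).
ΣVar(i) = 1.880 + 0.925 + 2.143 = 4.948
Var(T) = 4.948 + 2 × 0.986 = 6.920
α (item deleted) = (3/2)·(1 − 4.948/6.920) = 0.427

Cronbach's alpha = 0.427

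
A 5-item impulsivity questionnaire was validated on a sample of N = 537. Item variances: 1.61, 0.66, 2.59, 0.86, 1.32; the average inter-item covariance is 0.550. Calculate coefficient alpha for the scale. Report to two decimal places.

sum of item variances = 1.61 + 0.66 + 2.59 + 0.86 + 1.32 = 7.04
Sum of the 10 distinct covariances = 10 × 0.550 = 5.500
Var(T) = sum of item variances + 2·Σcov = 7.04 + 2 × 5.500 = 18.040
α = (5/4)·(1 − 7.04/18.040) = 0.76

α = 0.76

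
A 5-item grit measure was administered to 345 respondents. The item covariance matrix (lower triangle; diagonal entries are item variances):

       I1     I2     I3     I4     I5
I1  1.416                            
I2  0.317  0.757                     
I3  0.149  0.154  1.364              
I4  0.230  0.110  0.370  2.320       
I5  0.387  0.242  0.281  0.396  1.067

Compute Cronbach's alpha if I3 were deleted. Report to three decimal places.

Remaining items: I1, I2, I4, I5 (k = 4).
Σσᵢ² = 1.416 + 0.757 + 2.320 + 1.067 = 5.560
Var(T) = 5.560 + 2 × 1.682 = 8.924
α (item deleted) = (4/3)·(1 − 5.560/8.924) = 0.503

α = 0.503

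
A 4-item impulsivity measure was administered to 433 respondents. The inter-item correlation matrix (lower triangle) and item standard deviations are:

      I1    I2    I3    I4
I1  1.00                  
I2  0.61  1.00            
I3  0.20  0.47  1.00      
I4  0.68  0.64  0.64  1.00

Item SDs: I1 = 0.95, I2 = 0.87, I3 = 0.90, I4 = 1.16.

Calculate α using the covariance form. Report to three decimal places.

Σσ²ᵢ = 0.95² + 0.87² + 0.90² + 1.16² = 3.8150
Covariances σ_ij = r_ij · s_i · s_j:
  σ(I1,I2) = 0.61 × 0.95 × 0.87 = 0.5042
  σ(I1,I3) = 0.20 × 0.95 × 0.90 = 0.1710
  σ(I1,I4) = 0.68 × 0.95 × 1.16 = 0.7494
  σ(I2,I3) = 0.47 × 0.87 × 0.90 = 0.3680
  σ(I2,I4) = 0.64 × 0.87 × 1.16 = 0.6459
  σ(I3,I4) = 0.64 × 0.90 × 1.16 = 0.6682
σ²_T = Σσ²ᵢ + 2·Σσ_ij = 3.8150 + 2 × 3.1067 = 10.0284
α = (4/3)·(1 − 3.8150/10.0284) = 0.826

α = 0.826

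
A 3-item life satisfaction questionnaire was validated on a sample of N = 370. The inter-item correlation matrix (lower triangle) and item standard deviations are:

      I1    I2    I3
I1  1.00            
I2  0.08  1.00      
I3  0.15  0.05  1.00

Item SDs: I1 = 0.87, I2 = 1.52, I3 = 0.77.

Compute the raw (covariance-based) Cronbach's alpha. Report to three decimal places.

α = 0.190

Σσ²ᵢ = 0.87² + 1.52² + 0.77² = 3.6602
Covariances σ_ij = r_ij · s_i · s_j:
  σ(I1,I2) = 0.08 × 0.87 × 1.52 = 0.1058
  σ(I1,I3) = 0.15 × 0.87 × 0.77 = 0.1005
  σ(I2,I3) = 0.05 × 1.52 × 0.77 = 0.0585
σ²_T = Σσ²ᵢ + 2·Σσ_ij = 3.6602 + 2 × 0.2648 = 4.1898
α = (3/2)·(1 − 3.6602/4.1898) = 0.190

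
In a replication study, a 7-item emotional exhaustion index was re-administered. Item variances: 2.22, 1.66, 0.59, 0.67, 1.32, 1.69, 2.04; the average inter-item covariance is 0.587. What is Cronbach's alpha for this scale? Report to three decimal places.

α = 0.825

ΣVar(i) = 2.22 + 1.66 + 0.59 + 0.67 + 1.32 + 1.69 + 2.04 = 10.19
Sum of the 21 distinct covariances = 21 × 0.587 = 12.327
Var(T) = ΣVar(i) + 2·Σcov = 10.19 + 2 × 12.327 = 34.844
α = (7/6)·(1 − 10.19/34.844) = 0.825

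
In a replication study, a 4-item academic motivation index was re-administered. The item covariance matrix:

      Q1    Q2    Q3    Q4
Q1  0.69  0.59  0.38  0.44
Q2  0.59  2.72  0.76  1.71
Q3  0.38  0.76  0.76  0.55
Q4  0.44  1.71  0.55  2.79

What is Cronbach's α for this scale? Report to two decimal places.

Σσᵢ² = 0.69 + 2.72 + 0.76 + 2.79 = 6.96
Sum of off-diagonal covariances = 4.43
Var(T) = 6.96 + 2 × 4.43 = 15.82
α = (k/(k−1))·(1 − Σσᵢ²/Var(T)) = (4/3)·(1 − 6.96/15.82) = 0.75

α = 0.75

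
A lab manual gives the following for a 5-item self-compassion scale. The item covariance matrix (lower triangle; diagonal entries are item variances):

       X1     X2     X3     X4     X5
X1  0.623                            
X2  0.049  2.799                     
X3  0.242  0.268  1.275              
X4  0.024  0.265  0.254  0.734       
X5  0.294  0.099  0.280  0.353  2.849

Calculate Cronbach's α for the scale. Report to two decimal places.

sum of item variances = 0.623 + 2.799 + 1.275 + 0.734 + 2.849 = 8.280
Sum of the distinct covariances = 2.128
total variance = 8.280 + 2 × 2.128 = 12.536
α = (k/(k−1))·(1 − sum of item variances/total variance) = (5/4)·(1 − 8.280/12.536) = 0.42

α = 0.42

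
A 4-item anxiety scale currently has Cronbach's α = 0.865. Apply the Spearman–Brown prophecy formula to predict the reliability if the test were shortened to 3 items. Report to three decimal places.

Length factor m = 3/4 = 0.7500
α' = m·α / (1 − (1−m)·α)
   = 3/4 × 0.865 / (1 − (1 − 3/4) × 0.865)
   = 0.6487 / 0.7837 = 0.828

predicted reliability = 0.828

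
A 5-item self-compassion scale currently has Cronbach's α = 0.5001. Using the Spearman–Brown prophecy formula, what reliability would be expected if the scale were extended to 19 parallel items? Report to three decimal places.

Length factor m = 19/5 = 3.8000
α' = m·α / (1 + (m−1)·α)
   = 19/5 × 0.5001 / (1 + (19/5 − 1) × 0.5001)
   = 1.9004 / 2.4003 = 0.792

predicted reliability = 0.792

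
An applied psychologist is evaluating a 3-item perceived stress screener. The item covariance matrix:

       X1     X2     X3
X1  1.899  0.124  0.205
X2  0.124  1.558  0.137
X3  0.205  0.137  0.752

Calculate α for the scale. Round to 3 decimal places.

ΣVar(i) = 1.899 + 1.558 + 0.752 = 4.209
Sum of off-diagonal covariances = 0.466
σ²_total = 4.209 + 2 × 0.466 = 5.141
α = (k/(k−1))·(1 − ΣVar(i)/σ²_total) = (3/2)·(1 − 4.209/5.141) = 0.272

α = 0.272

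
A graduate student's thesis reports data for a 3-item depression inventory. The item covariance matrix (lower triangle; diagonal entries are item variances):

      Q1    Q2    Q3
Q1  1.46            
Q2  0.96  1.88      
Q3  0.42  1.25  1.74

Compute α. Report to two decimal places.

α = 0.76

ΣVar(i) = 1.46 + 1.88 + 1.74 = 5.08
Sum of off-diagonal covariances = 2.63
Var(T) = 5.08 + 2 × 2.63 = 10.34
α = (k/(k−1))·(1 − ΣVar(i)/Var(T)) = (3/2)·(1 − 5.08/10.34) = 0.76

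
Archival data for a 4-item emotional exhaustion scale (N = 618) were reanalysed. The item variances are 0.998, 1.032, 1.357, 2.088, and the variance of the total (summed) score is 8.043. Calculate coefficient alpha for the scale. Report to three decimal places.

Σσ²ᵢ = 0.998 + 1.032 + 1.357 + 2.088 = 5.475
α = (k/(k−1))·(1 − Σσ²ᵢ/total variance) = (4/3)·(1 − 5.475/8.043) = 0.426

coefficient alpha = 0.426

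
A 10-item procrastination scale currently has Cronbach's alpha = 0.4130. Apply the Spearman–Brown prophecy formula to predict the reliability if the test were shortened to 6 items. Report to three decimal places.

Length factor m = 6/10 = 0.6000
α' = m·α / (1 − (1−m)·α)
   = 6/10 × 0.4130 / (1 − (1 − 6/10) × 0.4130)
   = 0.2478 / 0.8348 = 0.297

predicted reliability = 0.297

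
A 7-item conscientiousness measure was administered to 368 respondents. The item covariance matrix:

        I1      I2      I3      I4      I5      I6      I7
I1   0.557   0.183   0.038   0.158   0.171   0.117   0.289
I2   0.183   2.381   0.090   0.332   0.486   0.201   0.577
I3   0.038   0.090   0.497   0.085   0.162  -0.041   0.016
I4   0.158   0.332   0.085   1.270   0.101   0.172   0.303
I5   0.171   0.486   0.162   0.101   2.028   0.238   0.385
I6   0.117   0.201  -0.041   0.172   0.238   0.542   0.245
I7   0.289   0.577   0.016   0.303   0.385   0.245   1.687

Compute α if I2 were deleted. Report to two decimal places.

α = 0.51

Remaining items: I1, I3, I4, I5, I6, I7 (k = 6).
Σσᵢ² = 0.557 + 0.497 + 1.270 + 2.028 + 0.542 + 1.687 = 6.581
total variance = 6.581 + 2 × 2.439 = 11.459
α (item deleted) = (6/5)·(1 − 6.581/11.459) = 0.51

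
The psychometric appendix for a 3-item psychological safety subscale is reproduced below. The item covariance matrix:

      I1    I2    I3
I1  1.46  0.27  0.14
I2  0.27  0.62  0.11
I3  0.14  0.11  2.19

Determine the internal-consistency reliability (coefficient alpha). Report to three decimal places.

sum of item variances = 1.46 + 0.62 + 2.19 = 4.27
Sum of the distinct covariances = 0.52
total variance = 4.27 + 2 × 0.52 = 5.31
α = (k/(k−1))·(1 − sum of item variances/total variance) = (3/2)·(1 − 4.27/5.31) = 0.294

coefficient alpha = 0.294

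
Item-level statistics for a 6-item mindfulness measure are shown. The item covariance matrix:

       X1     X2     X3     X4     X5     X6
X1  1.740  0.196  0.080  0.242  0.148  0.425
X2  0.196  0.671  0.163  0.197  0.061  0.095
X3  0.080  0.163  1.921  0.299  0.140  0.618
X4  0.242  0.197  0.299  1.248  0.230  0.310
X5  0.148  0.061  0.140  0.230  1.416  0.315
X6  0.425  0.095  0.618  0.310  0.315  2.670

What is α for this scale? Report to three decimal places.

α = 0.506

ΣVar(i) = 1.740 + 0.671 + 1.921 + 1.248 + 1.416 + 2.670 = 9.666
Σ_{i<j} σ_ij = 3.519
Var(T) = 9.666 + 2 × 3.519 = 16.704
α = (k/(k−1))·(1 − ΣVar(i)/Var(T)) = (6/5)·(1 − 9.666/16.704) = 0.506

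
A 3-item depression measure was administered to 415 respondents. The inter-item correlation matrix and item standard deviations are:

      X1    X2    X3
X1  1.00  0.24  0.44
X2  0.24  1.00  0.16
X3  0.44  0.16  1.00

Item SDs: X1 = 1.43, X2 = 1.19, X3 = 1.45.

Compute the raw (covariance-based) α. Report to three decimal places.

α = 0.547

Σσ²ᵢ = 1.43² + 1.19² + 1.45² = 5.5635
Covariances σ_ij = r_ij · s_i · s_j:
  σ(X1,X2) = 0.24 × 1.43 × 1.19 = 0.4084
  σ(X1,X3) = 0.44 × 1.43 × 1.45 = 0.9123
  σ(X2,X3) = 0.16 × 1.19 × 1.45 = 0.2761
σ²_T = Σσ²ᵢ + 2·Σσ_ij = 5.5635 + 2 × 1.5968 = 8.7571
α = (3/2)·(1 − 5.5635/8.7571) = 0.547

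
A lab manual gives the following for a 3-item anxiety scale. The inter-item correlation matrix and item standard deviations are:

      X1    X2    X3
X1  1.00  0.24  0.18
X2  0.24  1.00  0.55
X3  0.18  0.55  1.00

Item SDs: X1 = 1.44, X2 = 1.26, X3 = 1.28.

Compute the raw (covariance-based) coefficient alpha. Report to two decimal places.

coefficient alpha = 0.58

Σσ²ᵢ = 1.44² + 1.26² + 1.28² = 5.2996
Covariances σ_ij = r_ij · s_i · s_j:
  σ(X1,X2) = 0.24 × 1.44 × 1.26 = 0.4355
  σ(X1,X3) = 0.18 × 1.44 × 1.28 = 0.3318
  σ(X2,X3) = 0.55 × 1.26 × 1.28 = 0.8870
σ²_T = Σσ²ᵢ + 2·Σσ_ij = 5.2996 + 2 × 1.6543 = 8.6082
α = (3/2)·(1 − 5.2996/8.6082) = 0.58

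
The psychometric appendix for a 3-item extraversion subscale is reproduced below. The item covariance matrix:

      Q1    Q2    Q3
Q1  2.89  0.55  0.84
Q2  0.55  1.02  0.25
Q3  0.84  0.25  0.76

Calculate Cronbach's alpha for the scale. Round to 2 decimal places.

α = 0.62

Σσᵢ² = 2.89 + 1.02 + 0.76 = 4.67
Σ_{i<j} σ_ij = 1.64
total variance = 4.67 + 2 × 1.64 = 7.95
α = (k/(k−1))·(1 − Σσᵢ²/total variance) = (3/2)·(1 − 4.67/7.95) = 0.62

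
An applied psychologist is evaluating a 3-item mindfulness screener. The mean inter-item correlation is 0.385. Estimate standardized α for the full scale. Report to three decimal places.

α = 0.653

Standardized α = k·r̄ / (1 + (k−1)·r̄) = 3 × 0.385 / (1 + 2 × 0.385)
  = 1.1550 / 1.7700 = 0.653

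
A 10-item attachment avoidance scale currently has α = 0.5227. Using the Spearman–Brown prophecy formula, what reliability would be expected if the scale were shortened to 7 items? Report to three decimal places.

Length factor m = 7/10 = 0.7000
α' = m·α / (1 − (1−m)·α)
   = 7/10 × 0.5227 / (1 − (1 − 7/10) × 0.5227)
   = 0.3659 / 0.8432 = 0.434

predicted reliability = 0.434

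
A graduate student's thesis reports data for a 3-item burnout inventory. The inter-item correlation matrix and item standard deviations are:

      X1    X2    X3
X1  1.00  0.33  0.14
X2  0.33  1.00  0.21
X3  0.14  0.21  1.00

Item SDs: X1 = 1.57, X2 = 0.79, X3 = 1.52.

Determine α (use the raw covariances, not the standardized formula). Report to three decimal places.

α = 0.404

Σσ²ᵢ = 1.57² + 0.79² + 1.52² = 5.3994
Covariances σ_ij = r_ij · s_i · s_j:
  σ(X1,X2) = 0.33 × 1.57 × 0.79 = 0.4093
  σ(X1,X3) = 0.14 × 1.57 × 1.52 = 0.3341
  σ(X2,X3) = 0.21 × 0.79 × 1.52 = 0.2522
σ²_T = Σσ²ᵢ + 2·Σσ_ij = 5.3994 + 2 × 0.9956 = 7.3906
α = (3/2)·(1 − 5.3994/7.3906) = 0.404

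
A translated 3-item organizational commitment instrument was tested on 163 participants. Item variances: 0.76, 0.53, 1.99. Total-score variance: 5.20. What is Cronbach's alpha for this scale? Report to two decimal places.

Cronbach's alpha = 0.55

ΣVar(i) = 0.76 + 0.53 + 1.99 = 3.28
α = (k/(k−1))·(1 − ΣVar(i)/Var(T)) = (3/2)·(1 − 3.28/5.20) = 0.55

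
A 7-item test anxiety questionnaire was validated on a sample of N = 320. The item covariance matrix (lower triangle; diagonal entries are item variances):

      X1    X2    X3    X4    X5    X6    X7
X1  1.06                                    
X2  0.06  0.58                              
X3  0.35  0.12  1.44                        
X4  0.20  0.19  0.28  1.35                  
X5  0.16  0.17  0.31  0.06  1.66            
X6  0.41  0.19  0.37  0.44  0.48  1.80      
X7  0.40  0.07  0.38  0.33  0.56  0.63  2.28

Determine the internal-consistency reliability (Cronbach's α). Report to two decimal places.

Σσᵢ² = 1.06 + 0.58 + 1.44 + 1.35 + 1.66 + 1.80 + 2.28 = 10.17
Sum of the distinct covariances = 6.16
total variance = 10.17 + 2 × 6.16 = 22.49
α = (k/(k−1))·(1 − Σσᵢ²/total variance) = (7/6)·(1 − 10.17/22.49) = 0.64

Cronbach's α = 0.64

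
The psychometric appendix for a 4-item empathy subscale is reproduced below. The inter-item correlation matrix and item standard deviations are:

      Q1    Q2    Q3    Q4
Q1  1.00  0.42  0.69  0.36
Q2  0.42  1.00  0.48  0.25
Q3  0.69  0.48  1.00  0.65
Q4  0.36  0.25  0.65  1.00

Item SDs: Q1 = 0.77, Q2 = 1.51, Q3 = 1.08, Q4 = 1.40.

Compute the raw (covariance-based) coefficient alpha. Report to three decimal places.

Σσ²ᵢ = 0.77² + 1.51² + 1.08² + 1.40² = 5.9994
Covariances σ_ij = r_ij · s_i · s_j:
  σ(Q1,Q2) = 0.42 × 0.77 × 1.51 = 0.4883
  σ(Q1,Q3) = 0.69 × 0.77 × 1.08 = 0.5738
  σ(Q1,Q4) = 0.36 × 0.77 × 1.40 = 0.3881
  σ(Q2,Q3) = 0.48 × 1.51 × 1.08 = 0.7828
  σ(Q2,Q4) = 0.25 × 1.51 × 1.40 = 0.5285
  σ(Q3,Q4) = 0.65 × 1.08 × 1.40 = 0.9828
σ²_T = Σσ²ᵢ + 2·Σσ_ij = 5.9994 + 2 × 3.7443 = 13.4880
α = (4/3)·(1 − 5.9994/13.4880) = 0.740

α = 0.740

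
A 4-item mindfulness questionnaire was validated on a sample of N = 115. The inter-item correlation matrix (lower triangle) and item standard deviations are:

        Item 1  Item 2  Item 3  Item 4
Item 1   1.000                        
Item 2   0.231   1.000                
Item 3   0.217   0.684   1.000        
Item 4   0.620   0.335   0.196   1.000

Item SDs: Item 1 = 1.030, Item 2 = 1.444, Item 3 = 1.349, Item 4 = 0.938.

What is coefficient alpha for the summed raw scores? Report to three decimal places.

Σσ²ᵢ = 1.030² + 1.444² + 1.349² + 0.938² = 5.8457
Covariances σ_ij = r_ij · s_i · s_j:
  σ(Item 1,Item 2) = 0.231 × 1.030 × 1.444 = 0.3436
  σ(Item 1,Item 3) = 0.217 × 1.030 × 1.349 = 0.3015
  σ(Item 1,Item 4) = 0.620 × 1.030 × 0.938 = 0.5990
  σ(Item 2,Item 3) = 0.684 × 1.444 × 1.349 = 1.3324
  σ(Item 2,Item 4) = 0.335 × 1.444 × 0.938 = 0.4537
  σ(Item 3,Item 4) = 0.196 × 1.349 × 0.938 = 0.2480
σ²_T = Σσ²ᵢ + 2·Σσ_ij = 5.8457 + 2 × 3.2782 = 12.4021
α = (4/3)·(1 − 5.8457/12.4021) = 0.705

α = 0.705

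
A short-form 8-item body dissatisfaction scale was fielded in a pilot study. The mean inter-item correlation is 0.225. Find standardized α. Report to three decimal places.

Standardized α = k·r̄ / (1 + (k−1)·r̄) = 8 × 0.225 / (1 + 7 × 0.225)
  = 1.8000 / 2.5750 = 0.699

α = 0.699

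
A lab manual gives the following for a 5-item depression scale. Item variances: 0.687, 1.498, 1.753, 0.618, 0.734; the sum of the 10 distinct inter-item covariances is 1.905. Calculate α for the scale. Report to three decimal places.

Σσᵢ² = 0.687 + 1.498 + 1.753 + 0.618 + 0.734 = 5.290
Sum of distinct covariances = 1.905
Var(T) = Σσᵢ² + 2·Σcov = 5.290 + 2 × 1.905 = 9.100
α = (5/4)·(1 − 5.290/9.100) = 0.523

α = 0.523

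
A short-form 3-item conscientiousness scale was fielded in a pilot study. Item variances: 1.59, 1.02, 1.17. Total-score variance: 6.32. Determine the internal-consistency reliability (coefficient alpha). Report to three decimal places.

sum of item variances = 1.59 + 1.02 + 1.17 = 3.78
α = (k/(k−1))·(1 − sum of item variances/total variance) = (3/2)·(1 − 3.78/6.32) = 0.603

coefficient alpha = 0.603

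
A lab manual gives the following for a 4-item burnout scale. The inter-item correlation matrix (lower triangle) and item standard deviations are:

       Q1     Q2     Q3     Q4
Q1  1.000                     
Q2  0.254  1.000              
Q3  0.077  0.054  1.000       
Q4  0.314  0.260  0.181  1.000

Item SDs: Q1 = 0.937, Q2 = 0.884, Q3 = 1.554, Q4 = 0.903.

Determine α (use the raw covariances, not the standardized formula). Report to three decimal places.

Σσ²ᵢ = 0.937² + 0.884² + 1.554² + 0.903² = 4.8898
Covariances σ_ij = r_ij · s_i · s_j:
  σ(Q1,Q2) = 0.254 × 0.937 × 0.884 = 0.2104
  σ(Q1,Q3) = 0.077 × 0.937 × 1.554 = 0.1121
  σ(Q1,Q4) = 0.314 × 0.937 × 0.903 = 0.2657
  σ(Q2,Q3) = 0.054 × 0.884 × 1.554 = 0.0742
  σ(Q2,Q4) = 0.260 × 0.884 × 0.903 = 0.2075
  σ(Q3,Q4) = 0.181 × 1.554 × 0.903 = 0.2540
σ²_T = Σσ²ᵢ + 2·Σσ_ij = 4.8898 + 2 × 1.1239 = 7.1376
α = (4/3)·(1 − 4.8898/7.1376) = 0.420

α = 0.420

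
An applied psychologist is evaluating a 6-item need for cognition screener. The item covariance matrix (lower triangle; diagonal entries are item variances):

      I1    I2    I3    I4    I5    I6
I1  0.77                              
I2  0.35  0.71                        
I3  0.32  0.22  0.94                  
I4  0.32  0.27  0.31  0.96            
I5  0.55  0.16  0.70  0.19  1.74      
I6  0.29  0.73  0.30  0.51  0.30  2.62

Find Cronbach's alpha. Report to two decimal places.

Σσ²ᵢ = 0.77 + 0.71 + 0.94 + 0.96 + 1.74 + 2.62 = 7.74
Σ_{i<j} σ_ij = 5.52
Var(T) = 7.74 + 2 × 5.52 = 18.78
α = (k/(k−1))·(1 − Σσ²ᵢ/Var(T)) = (6/5)·(1 − 7.74/18.78) = 0.71

α = 0.71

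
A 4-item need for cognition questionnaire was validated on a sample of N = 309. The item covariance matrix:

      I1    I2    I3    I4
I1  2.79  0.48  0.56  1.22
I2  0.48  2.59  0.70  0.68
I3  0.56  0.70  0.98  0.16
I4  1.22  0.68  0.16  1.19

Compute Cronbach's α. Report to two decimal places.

Σσ²ᵢ = 2.79 + 2.59 + 0.98 + 1.19 = 7.55
Σ_{i<j} σ_ij = 3.80
σ²_total = 7.55 + 2 × 3.80 = 15.15
α = (k/(k−1))·(1 − Σσ²ᵢ/σ²_total) = (4/3)·(1 − 7.55/15.15) = 0.67

α = 0.67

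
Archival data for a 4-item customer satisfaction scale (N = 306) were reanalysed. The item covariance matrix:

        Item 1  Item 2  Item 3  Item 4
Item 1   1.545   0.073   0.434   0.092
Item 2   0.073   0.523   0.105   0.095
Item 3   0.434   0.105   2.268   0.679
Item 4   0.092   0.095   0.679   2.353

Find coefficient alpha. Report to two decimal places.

α = 0.41

sum of item variances = 1.545 + 0.523 + 2.268 + 2.353 = 6.689
Σ_{i<j} σ_ij = 1.478
σ²_T = 6.689 + 2 × 1.478 = 9.645
α = (k/(k−1))·(1 − sum of item variances/σ²_T) = (4/3)·(1 − 6.689/9.645) = 0.41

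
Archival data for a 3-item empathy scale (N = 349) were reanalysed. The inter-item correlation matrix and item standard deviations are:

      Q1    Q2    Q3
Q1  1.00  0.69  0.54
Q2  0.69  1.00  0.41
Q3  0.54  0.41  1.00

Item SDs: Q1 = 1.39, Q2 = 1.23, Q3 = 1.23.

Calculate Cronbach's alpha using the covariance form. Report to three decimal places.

Cronbach's alpha = 0.785

Σσ²ᵢ = 1.39² + 1.23² + 1.23² = 4.9579
Covariances σ_ij = r_ij · s_i · s_j:
  σ(Q1,Q2) = 0.69 × 1.39 × 1.23 = 1.1797
  σ(Q1,Q3) = 0.54 × 1.39 × 1.23 = 0.9232
  σ(Q2,Q3) = 0.41 × 1.23 × 1.23 = 0.6203
σ²_T = Σσ²ᵢ + 2·Σσ_ij = 4.9579 + 2 × 2.7232 = 10.4043
α = (3/2)·(1 − 4.9579/10.4043) = 0.785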